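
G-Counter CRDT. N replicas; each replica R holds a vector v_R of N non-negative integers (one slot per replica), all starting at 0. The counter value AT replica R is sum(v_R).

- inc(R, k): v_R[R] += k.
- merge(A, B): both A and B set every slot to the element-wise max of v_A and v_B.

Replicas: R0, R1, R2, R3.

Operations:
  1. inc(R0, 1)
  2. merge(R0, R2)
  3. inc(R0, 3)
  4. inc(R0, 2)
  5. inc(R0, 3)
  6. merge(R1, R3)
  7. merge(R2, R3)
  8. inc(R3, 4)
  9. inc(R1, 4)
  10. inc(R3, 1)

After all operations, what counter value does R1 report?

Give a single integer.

Answer: 4

Derivation:
Op 1: inc R0 by 1 -> R0=(1,0,0,0) value=1
Op 2: merge R0<->R2 -> R0=(1,0,0,0) R2=(1,0,0,0)
Op 3: inc R0 by 3 -> R0=(4,0,0,0) value=4
Op 4: inc R0 by 2 -> R0=(6,0,0,0) value=6
Op 5: inc R0 by 3 -> R0=(9,0,0,0) value=9
Op 6: merge R1<->R3 -> R1=(0,0,0,0) R3=(0,0,0,0)
Op 7: merge R2<->R3 -> R2=(1,0,0,0) R3=(1,0,0,0)
Op 8: inc R3 by 4 -> R3=(1,0,0,4) value=5
Op 9: inc R1 by 4 -> R1=(0,4,0,0) value=4
Op 10: inc R3 by 1 -> R3=(1,0,0,5) value=6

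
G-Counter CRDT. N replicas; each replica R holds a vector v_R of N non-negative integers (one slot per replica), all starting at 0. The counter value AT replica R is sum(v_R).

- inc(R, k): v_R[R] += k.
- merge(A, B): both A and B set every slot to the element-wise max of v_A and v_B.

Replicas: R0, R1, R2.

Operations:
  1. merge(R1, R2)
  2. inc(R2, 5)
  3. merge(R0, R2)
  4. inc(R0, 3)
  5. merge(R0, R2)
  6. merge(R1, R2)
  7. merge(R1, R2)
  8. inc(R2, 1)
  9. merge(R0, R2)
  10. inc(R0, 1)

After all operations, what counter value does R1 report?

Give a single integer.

Op 1: merge R1<->R2 -> R1=(0,0,0) R2=(0,0,0)
Op 2: inc R2 by 5 -> R2=(0,0,5) value=5
Op 3: merge R0<->R2 -> R0=(0,0,5) R2=(0,0,5)
Op 4: inc R0 by 3 -> R0=(3,0,5) value=8
Op 5: merge R0<->R2 -> R0=(3,0,5) R2=(3,0,5)
Op 6: merge R1<->R2 -> R1=(3,0,5) R2=(3,0,5)
Op 7: merge R1<->R2 -> R1=(3,0,5) R2=(3,0,5)
Op 8: inc R2 by 1 -> R2=(3,0,6) value=9
Op 9: merge R0<->R2 -> R0=(3,0,6) R2=(3,0,6)
Op 10: inc R0 by 1 -> R0=(4,0,6) value=10

Answer: 8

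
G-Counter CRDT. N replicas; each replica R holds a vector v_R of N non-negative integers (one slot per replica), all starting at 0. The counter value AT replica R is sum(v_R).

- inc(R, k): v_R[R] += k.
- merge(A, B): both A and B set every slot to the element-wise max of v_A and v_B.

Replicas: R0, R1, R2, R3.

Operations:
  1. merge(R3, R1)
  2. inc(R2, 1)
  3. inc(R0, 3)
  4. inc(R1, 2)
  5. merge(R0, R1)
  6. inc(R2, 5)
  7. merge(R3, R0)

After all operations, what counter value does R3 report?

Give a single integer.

Answer: 5

Derivation:
Op 1: merge R3<->R1 -> R3=(0,0,0,0) R1=(0,0,0,0)
Op 2: inc R2 by 1 -> R2=(0,0,1,0) value=1
Op 3: inc R0 by 3 -> R0=(3,0,0,0) value=3
Op 4: inc R1 by 2 -> R1=(0,2,0,0) value=2
Op 5: merge R0<->R1 -> R0=(3,2,0,0) R1=(3,2,0,0)
Op 6: inc R2 by 5 -> R2=(0,0,6,0) value=6
Op 7: merge R3<->R0 -> R3=(3,2,0,0) R0=(3,2,0,0)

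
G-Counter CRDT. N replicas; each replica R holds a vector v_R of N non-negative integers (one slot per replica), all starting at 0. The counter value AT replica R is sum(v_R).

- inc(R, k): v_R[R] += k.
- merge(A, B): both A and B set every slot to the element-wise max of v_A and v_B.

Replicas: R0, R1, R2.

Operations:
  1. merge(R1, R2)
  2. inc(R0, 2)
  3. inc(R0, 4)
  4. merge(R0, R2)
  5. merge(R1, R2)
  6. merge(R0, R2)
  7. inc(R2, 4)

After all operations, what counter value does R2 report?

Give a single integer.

Op 1: merge R1<->R2 -> R1=(0,0,0) R2=(0,0,0)
Op 2: inc R0 by 2 -> R0=(2,0,0) value=2
Op 3: inc R0 by 4 -> R0=(6,0,0) value=6
Op 4: merge R0<->R2 -> R0=(6,0,0) R2=(6,0,0)
Op 5: merge R1<->R2 -> R1=(6,0,0) R2=(6,0,0)
Op 6: merge R0<->R2 -> R0=(6,0,0) R2=(6,0,0)
Op 7: inc R2 by 4 -> R2=(6,0,4) value=10

Answer: 10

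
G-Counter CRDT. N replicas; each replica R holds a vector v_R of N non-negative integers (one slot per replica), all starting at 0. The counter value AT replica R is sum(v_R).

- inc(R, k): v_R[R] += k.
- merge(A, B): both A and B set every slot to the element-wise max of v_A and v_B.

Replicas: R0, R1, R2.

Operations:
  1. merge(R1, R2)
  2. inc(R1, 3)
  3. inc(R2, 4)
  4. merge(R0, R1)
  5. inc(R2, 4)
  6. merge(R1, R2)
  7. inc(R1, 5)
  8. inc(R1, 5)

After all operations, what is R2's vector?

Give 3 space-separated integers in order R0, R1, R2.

Answer: 0 3 8

Derivation:
Op 1: merge R1<->R2 -> R1=(0,0,0) R2=(0,0,0)
Op 2: inc R1 by 3 -> R1=(0,3,0) value=3
Op 3: inc R2 by 4 -> R2=(0,0,4) value=4
Op 4: merge R0<->R1 -> R0=(0,3,0) R1=(0,3,0)
Op 5: inc R2 by 4 -> R2=(0,0,8) value=8
Op 6: merge R1<->R2 -> R1=(0,3,8) R2=(0,3,8)
Op 7: inc R1 by 5 -> R1=(0,8,8) value=16
Op 8: inc R1 by 5 -> R1=(0,13,8) value=21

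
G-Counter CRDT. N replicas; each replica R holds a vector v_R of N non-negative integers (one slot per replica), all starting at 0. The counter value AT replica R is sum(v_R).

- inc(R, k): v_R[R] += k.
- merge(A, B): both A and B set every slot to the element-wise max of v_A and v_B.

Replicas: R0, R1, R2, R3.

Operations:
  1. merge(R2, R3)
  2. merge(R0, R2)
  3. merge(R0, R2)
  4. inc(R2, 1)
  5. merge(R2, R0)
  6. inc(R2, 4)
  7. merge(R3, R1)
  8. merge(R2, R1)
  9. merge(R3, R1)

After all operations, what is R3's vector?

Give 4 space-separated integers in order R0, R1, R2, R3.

Answer: 0 0 5 0

Derivation:
Op 1: merge R2<->R3 -> R2=(0,0,0,0) R3=(0,0,0,0)
Op 2: merge R0<->R2 -> R0=(0,0,0,0) R2=(0,0,0,0)
Op 3: merge R0<->R2 -> R0=(0,0,0,0) R2=(0,0,0,0)
Op 4: inc R2 by 1 -> R2=(0,0,1,0) value=1
Op 5: merge R2<->R0 -> R2=(0,0,1,0) R0=(0,0,1,0)
Op 6: inc R2 by 4 -> R2=(0,0,5,0) value=5
Op 7: merge R3<->R1 -> R3=(0,0,0,0) R1=(0,0,0,0)
Op 8: merge R2<->R1 -> R2=(0,0,5,0) R1=(0,0,5,0)
Op 9: merge R3<->R1 -> R3=(0,0,5,0) R1=(0,0,5,0)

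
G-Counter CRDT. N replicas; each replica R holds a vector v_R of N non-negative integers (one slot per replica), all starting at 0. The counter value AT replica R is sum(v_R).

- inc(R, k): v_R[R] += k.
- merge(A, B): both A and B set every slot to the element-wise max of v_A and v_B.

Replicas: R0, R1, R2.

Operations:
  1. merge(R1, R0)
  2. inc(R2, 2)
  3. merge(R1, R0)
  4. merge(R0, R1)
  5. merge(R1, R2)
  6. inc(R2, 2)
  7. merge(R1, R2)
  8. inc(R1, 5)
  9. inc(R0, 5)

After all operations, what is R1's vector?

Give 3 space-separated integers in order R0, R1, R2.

Op 1: merge R1<->R0 -> R1=(0,0,0) R0=(0,0,0)
Op 2: inc R2 by 2 -> R2=(0,0,2) value=2
Op 3: merge R1<->R0 -> R1=(0,0,0) R0=(0,0,0)
Op 4: merge R0<->R1 -> R0=(0,0,0) R1=(0,0,0)
Op 5: merge R1<->R2 -> R1=(0,0,2) R2=(0,0,2)
Op 6: inc R2 by 2 -> R2=(0,0,4) value=4
Op 7: merge R1<->R2 -> R1=(0,0,4) R2=(0,0,4)
Op 8: inc R1 by 5 -> R1=(0,5,4) value=9
Op 9: inc R0 by 5 -> R0=(5,0,0) value=5

Answer: 0 5 4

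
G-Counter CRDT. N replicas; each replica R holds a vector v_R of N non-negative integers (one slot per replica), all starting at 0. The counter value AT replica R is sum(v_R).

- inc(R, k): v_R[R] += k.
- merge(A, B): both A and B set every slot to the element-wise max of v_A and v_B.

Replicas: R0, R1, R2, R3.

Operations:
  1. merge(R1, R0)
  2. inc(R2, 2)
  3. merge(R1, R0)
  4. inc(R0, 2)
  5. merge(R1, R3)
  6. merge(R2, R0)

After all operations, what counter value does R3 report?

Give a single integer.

Answer: 0

Derivation:
Op 1: merge R1<->R0 -> R1=(0,0,0,0) R0=(0,0,0,0)
Op 2: inc R2 by 2 -> R2=(0,0,2,0) value=2
Op 3: merge R1<->R0 -> R1=(0,0,0,0) R0=(0,0,0,0)
Op 4: inc R0 by 2 -> R0=(2,0,0,0) value=2
Op 5: merge R1<->R3 -> R1=(0,0,0,0) R3=(0,0,0,0)
Op 6: merge R2<->R0 -> R2=(2,0,2,0) R0=(2,0,2,0)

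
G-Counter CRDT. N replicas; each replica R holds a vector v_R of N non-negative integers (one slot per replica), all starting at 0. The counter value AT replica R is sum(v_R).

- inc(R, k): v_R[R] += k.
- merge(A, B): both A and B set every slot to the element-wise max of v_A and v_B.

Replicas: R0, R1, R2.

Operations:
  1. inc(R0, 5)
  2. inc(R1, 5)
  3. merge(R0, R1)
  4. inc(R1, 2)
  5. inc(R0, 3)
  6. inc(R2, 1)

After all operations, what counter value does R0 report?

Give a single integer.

Op 1: inc R0 by 5 -> R0=(5,0,0) value=5
Op 2: inc R1 by 5 -> R1=(0,5,0) value=5
Op 3: merge R0<->R1 -> R0=(5,5,0) R1=(5,5,0)
Op 4: inc R1 by 2 -> R1=(5,7,0) value=12
Op 5: inc R0 by 3 -> R0=(8,5,0) value=13
Op 6: inc R2 by 1 -> R2=(0,0,1) value=1

Answer: 13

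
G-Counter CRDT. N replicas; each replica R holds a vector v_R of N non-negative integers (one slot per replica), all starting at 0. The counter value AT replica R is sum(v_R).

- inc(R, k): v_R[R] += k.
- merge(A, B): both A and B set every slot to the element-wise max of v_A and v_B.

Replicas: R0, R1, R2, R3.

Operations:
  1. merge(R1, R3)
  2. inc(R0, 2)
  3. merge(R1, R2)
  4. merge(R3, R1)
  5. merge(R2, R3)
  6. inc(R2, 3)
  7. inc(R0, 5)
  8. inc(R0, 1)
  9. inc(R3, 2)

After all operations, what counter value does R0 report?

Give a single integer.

Op 1: merge R1<->R3 -> R1=(0,0,0,0) R3=(0,0,0,0)
Op 2: inc R0 by 2 -> R0=(2,0,0,0) value=2
Op 3: merge R1<->R2 -> R1=(0,0,0,0) R2=(0,0,0,0)
Op 4: merge R3<->R1 -> R3=(0,0,0,0) R1=(0,0,0,0)
Op 5: merge R2<->R3 -> R2=(0,0,0,0) R3=(0,0,0,0)
Op 6: inc R2 by 3 -> R2=(0,0,3,0) value=3
Op 7: inc R0 by 5 -> R0=(7,0,0,0) value=7
Op 8: inc R0 by 1 -> R0=(8,0,0,0) value=8
Op 9: inc R3 by 2 -> R3=(0,0,0,2) value=2

Answer: 8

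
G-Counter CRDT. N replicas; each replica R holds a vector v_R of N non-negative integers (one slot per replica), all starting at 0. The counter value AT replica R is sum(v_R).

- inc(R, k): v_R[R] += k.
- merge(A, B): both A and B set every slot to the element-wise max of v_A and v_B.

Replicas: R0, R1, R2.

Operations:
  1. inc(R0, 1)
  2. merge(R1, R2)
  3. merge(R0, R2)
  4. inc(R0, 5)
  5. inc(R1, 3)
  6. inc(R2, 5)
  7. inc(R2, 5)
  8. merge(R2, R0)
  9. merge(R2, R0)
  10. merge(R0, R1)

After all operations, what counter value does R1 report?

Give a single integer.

Op 1: inc R0 by 1 -> R0=(1,0,0) value=1
Op 2: merge R1<->R2 -> R1=(0,0,0) R2=(0,0,0)
Op 3: merge R0<->R2 -> R0=(1,0,0) R2=(1,0,0)
Op 4: inc R0 by 5 -> R0=(6,0,0) value=6
Op 5: inc R1 by 3 -> R1=(0,3,0) value=3
Op 6: inc R2 by 5 -> R2=(1,0,5) value=6
Op 7: inc R2 by 5 -> R2=(1,0,10) value=11
Op 8: merge R2<->R0 -> R2=(6,0,10) R0=(6,0,10)
Op 9: merge R2<->R0 -> R2=(6,0,10) R0=(6,0,10)
Op 10: merge R0<->R1 -> R0=(6,3,10) R1=(6,3,10)

Answer: 19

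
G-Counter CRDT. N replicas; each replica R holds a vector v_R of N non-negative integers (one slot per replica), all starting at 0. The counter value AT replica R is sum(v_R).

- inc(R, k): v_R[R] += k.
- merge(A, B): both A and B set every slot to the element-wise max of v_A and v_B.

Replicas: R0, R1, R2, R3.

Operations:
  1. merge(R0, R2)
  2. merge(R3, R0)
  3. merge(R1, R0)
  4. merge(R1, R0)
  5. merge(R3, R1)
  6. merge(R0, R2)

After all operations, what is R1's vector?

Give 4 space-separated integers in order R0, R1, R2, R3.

Answer: 0 0 0 0

Derivation:
Op 1: merge R0<->R2 -> R0=(0,0,0,0) R2=(0,0,0,0)
Op 2: merge R3<->R0 -> R3=(0,0,0,0) R0=(0,0,0,0)
Op 3: merge R1<->R0 -> R1=(0,0,0,0) R0=(0,0,0,0)
Op 4: merge R1<->R0 -> R1=(0,0,0,0) R0=(0,0,0,0)
Op 5: merge R3<->R1 -> R3=(0,0,0,0) R1=(0,0,0,0)
Op 6: merge R0<->R2 -> R0=(0,0,0,0) R2=(0,0,0,0)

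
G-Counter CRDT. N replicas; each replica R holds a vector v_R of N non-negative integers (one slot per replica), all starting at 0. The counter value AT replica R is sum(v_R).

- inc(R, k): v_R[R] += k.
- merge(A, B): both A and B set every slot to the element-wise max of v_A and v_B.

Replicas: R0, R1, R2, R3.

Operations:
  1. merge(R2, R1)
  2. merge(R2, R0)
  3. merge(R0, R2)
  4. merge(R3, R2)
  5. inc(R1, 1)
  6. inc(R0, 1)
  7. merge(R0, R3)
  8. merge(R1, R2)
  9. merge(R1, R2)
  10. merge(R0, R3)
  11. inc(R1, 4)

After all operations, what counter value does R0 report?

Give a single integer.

Answer: 1

Derivation:
Op 1: merge R2<->R1 -> R2=(0,0,0,0) R1=(0,0,0,0)
Op 2: merge R2<->R0 -> R2=(0,0,0,0) R0=(0,0,0,0)
Op 3: merge R0<->R2 -> R0=(0,0,0,0) R2=(0,0,0,0)
Op 4: merge R3<->R2 -> R3=(0,0,0,0) R2=(0,0,0,0)
Op 5: inc R1 by 1 -> R1=(0,1,0,0) value=1
Op 6: inc R0 by 1 -> R0=(1,0,0,0) value=1
Op 7: merge R0<->R3 -> R0=(1,0,0,0) R3=(1,0,0,0)
Op 8: merge R1<->R2 -> R1=(0,1,0,0) R2=(0,1,0,0)
Op 9: merge R1<->R2 -> R1=(0,1,0,0) R2=(0,1,0,0)
Op 10: merge R0<->R3 -> R0=(1,0,0,0) R3=(1,0,0,0)
Op 11: inc R1 by 4 -> R1=(0,5,0,0) value=5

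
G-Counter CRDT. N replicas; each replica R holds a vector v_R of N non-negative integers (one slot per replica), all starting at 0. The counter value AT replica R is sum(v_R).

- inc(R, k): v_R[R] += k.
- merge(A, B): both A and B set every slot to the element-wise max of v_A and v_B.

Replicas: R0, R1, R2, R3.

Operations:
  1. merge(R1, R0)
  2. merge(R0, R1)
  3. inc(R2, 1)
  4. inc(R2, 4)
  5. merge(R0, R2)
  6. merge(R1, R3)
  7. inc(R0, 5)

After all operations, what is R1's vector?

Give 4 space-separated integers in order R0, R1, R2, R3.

Answer: 0 0 0 0

Derivation:
Op 1: merge R1<->R0 -> R1=(0,0,0,0) R0=(0,0,0,0)
Op 2: merge R0<->R1 -> R0=(0,0,0,0) R1=(0,0,0,0)
Op 3: inc R2 by 1 -> R2=(0,0,1,0) value=1
Op 4: inc R2 by 4 -> R2=(0,0,5,0) value=5
Op 5: merge R0<->R2 -> R0=(0,0,5,0) R2=(0,0,5,0)
Op 6: merge R1<->R3 -> R1=(0,0,0,0) R3=(0,0,0,0)
Op 7: inc R0 by 5 -> R0=(5,0,5,0) value=10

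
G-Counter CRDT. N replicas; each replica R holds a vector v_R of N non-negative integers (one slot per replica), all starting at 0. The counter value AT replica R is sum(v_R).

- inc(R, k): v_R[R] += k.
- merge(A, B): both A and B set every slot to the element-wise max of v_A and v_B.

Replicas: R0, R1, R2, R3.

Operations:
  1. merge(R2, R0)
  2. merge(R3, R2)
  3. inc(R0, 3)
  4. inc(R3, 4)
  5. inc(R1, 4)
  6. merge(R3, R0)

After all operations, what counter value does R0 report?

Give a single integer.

Op 1: merge R2<->R0 -> R2=(0,0,0,0) R0=(0,0,0,0)
Op 2: merge R3<->R2 -> R3=(0,0,0,0) R2=(0,0,0,0)
Op 3: inc R0 by 3 -> R0=(3,0,0,0) value=3
Op 4: inc R3 by 4 -> R3=(0,0,0,4) value=4
Op 5: inc R1 by 4 -> R1=(0,4,0,0) value=4
Op 6: merge R3<->R0 -> R3=(3,0,0,4) R0=(3,0,0,4)

Answer: 7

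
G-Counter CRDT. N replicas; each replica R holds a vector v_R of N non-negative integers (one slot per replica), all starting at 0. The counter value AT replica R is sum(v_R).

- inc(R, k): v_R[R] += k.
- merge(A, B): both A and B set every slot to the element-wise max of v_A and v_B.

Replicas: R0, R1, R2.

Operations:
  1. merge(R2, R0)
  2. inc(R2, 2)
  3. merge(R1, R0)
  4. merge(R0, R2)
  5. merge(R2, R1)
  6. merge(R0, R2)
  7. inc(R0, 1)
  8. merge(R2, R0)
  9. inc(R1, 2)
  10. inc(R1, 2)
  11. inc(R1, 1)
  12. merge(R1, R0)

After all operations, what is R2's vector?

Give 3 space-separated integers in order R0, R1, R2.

Answer: 1 0 2

Derivation:
Op 1: merge R2<->R0 -> R2=(0,0,0) R0=(0,0,0)
Op 2: inc R2 by 2 -> R2=(0,0,2) value=2
Op 3: merge R1<->R0 -> R1=(0,0,0) R0=(0,0,0)
Op 4: merge R0<->R2 -> R0=(0,0,2) R2=(0,0,2)
Op 5: merge R2<->R1 -> R2=(0,0,2) R1=(0,0,2)
Op 6: merge R0<->R2 -> R0=(0,0,2) R2=(0,0,2)
Op 7: inc R0 by 1 -> R0=(1,0,2) value=3
Op 8: merge R2<->R0 -> R2=(1,0,2) R0=(1,0,2)
Op 9: inc R1 by 2 -> R1=(0,2,2) value=4
Op 10: inc R1 by 2 -> R1=(0,4,2) value=6
Op 11: inc R1 by 1 -> R1=(0,5,2) value=7
Op 12: merge R1<->R0 -> R1=(1,5,2) R0=(1,5,2)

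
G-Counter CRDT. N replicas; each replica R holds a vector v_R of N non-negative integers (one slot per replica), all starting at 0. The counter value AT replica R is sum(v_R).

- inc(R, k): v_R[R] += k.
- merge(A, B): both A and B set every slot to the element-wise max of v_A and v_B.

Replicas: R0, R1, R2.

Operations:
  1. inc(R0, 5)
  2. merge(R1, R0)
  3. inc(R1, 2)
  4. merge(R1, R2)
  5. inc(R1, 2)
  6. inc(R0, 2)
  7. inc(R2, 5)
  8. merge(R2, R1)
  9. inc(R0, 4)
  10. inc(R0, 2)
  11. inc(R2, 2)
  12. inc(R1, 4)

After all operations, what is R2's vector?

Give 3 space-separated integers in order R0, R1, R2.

Answer: 5 4 7

Derivation:
Op 1: inc R0 by 5 -> R0=(5,0,0) value=5
Op 2: merge R1<->R0 -> R1=(5,0,0) R0=(5,0,0)
Op 3: inc R1 by 2 -> R1=(5,2,0) value=7
Op 4: merge R1<->R2 -> R1=(5,2,0) R2=(5,2,0)
Op 5: inc R1 by 2 -> R1=(5,4,0) value=9
Op 6: inc R0 by 2 -> R0=(7,0,0) value=7
Op 7: inc R2 by 5 -> R2=(5,2,5) value=12
Op 8: merge R2<->R1 -> R2=(5,4,5) R1=(5,4,5)
Op 9: inc R0 by 4 -> R0=(11,0,0) value=11
Op 10: inc R0 by 2 -> R0=(13,0,0) value=13
Op 11: inc R2 by 2 -> R2=(5,4,7) value=16
Op 12: inc R1 by 4 -> R1=(5,8,5) value=18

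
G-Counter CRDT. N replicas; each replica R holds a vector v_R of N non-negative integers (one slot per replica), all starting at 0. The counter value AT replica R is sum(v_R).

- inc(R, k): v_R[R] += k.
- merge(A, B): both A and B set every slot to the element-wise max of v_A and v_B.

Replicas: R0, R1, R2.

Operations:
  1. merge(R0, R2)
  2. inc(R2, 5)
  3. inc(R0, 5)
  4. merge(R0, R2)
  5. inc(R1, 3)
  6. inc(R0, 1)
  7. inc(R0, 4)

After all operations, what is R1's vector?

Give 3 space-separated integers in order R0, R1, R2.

Answer: 0 3 0

Derivation:
Op 1: merge R0<->R2 -> R0=(0,0,0) R2=(0,0,0)
Op 2: inc R2 by 5 -> R2=(0,0,5) value=5
Op 3: inc R0 by 5 -> R0=(5,0,0) value=5
Op 4: merge R0<->R2 -> R0=(5,0,5) R2=(5,0,5)
Op 5: inc R1 by 3 -> R1=(0,3,0) value=3
Op 6: inc R0 by 1 -> R0=(6,0,5) value=11
Op 7: inc R0 by 4 -> R0=(10,0,5) value=15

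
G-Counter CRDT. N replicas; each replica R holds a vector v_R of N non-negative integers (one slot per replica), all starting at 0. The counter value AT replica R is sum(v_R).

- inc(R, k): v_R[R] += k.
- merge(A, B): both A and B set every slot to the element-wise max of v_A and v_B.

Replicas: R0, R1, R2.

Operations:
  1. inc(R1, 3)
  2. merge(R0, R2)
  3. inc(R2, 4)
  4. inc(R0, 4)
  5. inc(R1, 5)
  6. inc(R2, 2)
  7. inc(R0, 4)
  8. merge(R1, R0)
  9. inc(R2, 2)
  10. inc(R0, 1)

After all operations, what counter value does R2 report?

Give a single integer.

Answer: 8

Derivation:
Op 1: inc R1 by 3 -> R1=(0,3,0) value=3
Op 2: merge R0<->R2 -> R0=(0,0,0) R2=(0,0,0)
Op 3: inc R2 by 4 -> R2=(0,0,4) value=4
Op 4: inc R0 by 4 -> R0=(4,0,0) value=4
Op 5: inc R1 by 5 -> R1=(0,8,0) value=8
Op 6: inc R2 by 2 -> R2=(0,0,6) value=6
Op 7: inc R0 by 4 -> R0=(8,0,0) value=8
Op 8: merge R1<->R0 -> R1=(8,8,0) R0=(8,8,0)
Op 9: inc R2 by 2 -> R2=(0,0,8) value=8
Op 10: inc R0 by 1 -> R0=(9,8,0) value=17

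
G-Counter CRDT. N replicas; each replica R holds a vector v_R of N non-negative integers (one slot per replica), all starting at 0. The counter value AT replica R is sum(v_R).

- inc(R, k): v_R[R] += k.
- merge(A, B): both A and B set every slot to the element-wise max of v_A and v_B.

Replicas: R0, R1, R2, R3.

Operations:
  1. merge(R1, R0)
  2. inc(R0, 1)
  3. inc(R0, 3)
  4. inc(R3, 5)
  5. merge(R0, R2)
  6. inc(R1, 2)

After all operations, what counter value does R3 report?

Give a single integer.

Op 1: merge R1<->R0 -> R1=(0,0,0,0) R0=(0,0,0,0)
Op 2: inc R0 by 1 -> R0=(1,0,0,0) value=1
Op 3: inc R0 by 3 -> R0=(4,0,0,0) value=4
Op 4: inc R3 by 5 -> R3=(0,0,0,5) value=5
Op 5: merge R0<->R2 -> R0=(4,0,0,0) R2=(4,0,0,0)
Op 6: inc R1 by 2 -> R1=(0,2,0,0) value=2

Answer: 5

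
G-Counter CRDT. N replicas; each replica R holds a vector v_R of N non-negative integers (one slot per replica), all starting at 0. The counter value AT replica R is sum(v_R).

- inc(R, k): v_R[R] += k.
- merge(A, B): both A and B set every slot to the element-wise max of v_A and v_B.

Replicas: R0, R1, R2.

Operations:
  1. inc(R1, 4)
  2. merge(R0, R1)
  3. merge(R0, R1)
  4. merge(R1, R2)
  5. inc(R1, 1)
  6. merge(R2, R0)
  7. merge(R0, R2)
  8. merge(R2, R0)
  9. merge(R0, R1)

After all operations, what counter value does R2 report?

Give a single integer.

Op 1: inc R1 by 4 -> R1=(0,4,0) value=4
Op 2: merge R0<->R1 -> R0=(0,4,0) R1=(0,4,0)
Op 3: merge R0<->R1 -> R0=(0,4,0) R1=(0,4,0)
Op 4: merge R1<->R2 -> R1=(0,4,0) R2=(0,4,0)
Op 5: inc R1 by 1 -> R1=(0,5,0) value=5
Op 6: merge R2<->R0 -> R2=(0,4,0) R0=(0,4,0)
Op 7: merge R0<->R2 -> R0=(0,4,0) R2=(0,4,0)
Op 8: merge R2<->R0 -> R2=(0,4,0) R0=(0,4,0)
Op 9: merge R0<->R1 -> R0=(0,5,0) R1=(0,5,0)

Answer: 4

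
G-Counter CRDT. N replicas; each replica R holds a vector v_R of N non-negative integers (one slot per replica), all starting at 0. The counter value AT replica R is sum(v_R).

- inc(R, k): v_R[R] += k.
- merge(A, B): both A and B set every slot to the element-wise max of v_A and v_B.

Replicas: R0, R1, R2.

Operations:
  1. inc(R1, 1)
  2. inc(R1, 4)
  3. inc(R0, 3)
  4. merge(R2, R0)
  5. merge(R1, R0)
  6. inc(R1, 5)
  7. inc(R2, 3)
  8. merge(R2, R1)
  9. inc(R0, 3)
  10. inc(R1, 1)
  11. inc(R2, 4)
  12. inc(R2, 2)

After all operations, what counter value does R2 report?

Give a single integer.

Answer: 22

Derivation:
Op 1: inc R1 by 1 -> R1=(0,1,0) value=1
Op 2: inc R1 by 4 -> R1=(0,5,0) value=5
Op 3: inc R0 by 3 -> R0=(3,0,0) value=3
Op 4: merge R2<->R0 -> R2=(3,0,0) R0=(3,0,0)
Op 5: merge R1<->R0 -> R1=(3,5,0) R0=(3,5,0)
Op 6: inc R1 by 5 -> R1=(3,10,0) value=13
Op 7: inc R2 by 3 -> R2=(3,0,3) value=6
Op 8: merge R2<->R1 -> R2=(3,10,3) R1=(3,10,3)
Op 9: inc R0 by 3 -> R0=(6,5,0) value=11
Op 10: inc R1 by 1 -> R1=(3,11,3) value=17
Op 11: inc R2 by 4 -> R2=(3,10,7) value=20
Op 12: inc R2 by 2 -> R2=(3,10,9) value=22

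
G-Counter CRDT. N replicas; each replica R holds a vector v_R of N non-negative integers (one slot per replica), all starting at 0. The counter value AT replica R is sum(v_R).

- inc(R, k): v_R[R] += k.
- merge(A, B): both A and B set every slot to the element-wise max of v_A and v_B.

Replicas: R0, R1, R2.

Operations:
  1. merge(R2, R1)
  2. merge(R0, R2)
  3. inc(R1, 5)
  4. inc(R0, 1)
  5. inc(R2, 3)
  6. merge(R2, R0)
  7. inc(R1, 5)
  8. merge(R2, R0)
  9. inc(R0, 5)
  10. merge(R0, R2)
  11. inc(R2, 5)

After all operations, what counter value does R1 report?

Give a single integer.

Op 1: merge R2<->R1 -> R2=(0,0,0) R1=(0,0,0)
Op 2: merge R0<->R2 -> R0=(0,0,0) R2=(0,0,0)
Op 3: inc R1 by 5 -> R1=(0,5,0) value=5
Op 4: inc R0 by 1 -> R0=(1,0,0) value=1
Op 5: inc R2 by 3 -> R2=(0,0,3) value=3
Op 6: merge R2<->R0 -> R2=(1,0,3) R0=(1,0,3)
Op 7: inc R1 by 5 -> R1=(0,10,0) value=10
Op 8: merge R2<->R0 -> R2=(1,0,3) R0=(1,0,3)
Op 9: inc R0 by 5 -> R0=(6,0,3) value=9
Op 10: merge R0<->R2 -> R0=(6,0,3) R2=(6,0,3)
Op 11: inc R2 by 5 -> R2=(6,0,8) value=14

Answer: 10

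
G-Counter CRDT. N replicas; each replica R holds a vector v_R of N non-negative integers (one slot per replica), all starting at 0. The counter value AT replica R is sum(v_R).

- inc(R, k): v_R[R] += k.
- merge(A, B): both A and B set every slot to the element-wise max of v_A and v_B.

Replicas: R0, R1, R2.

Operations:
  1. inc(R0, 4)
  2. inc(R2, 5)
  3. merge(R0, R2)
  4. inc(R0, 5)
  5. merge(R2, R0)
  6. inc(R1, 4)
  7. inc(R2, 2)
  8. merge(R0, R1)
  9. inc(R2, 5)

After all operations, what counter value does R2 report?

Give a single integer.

Answer: 21

Derivation:
Op 1: inc R0 by 4 -> R0=(4,0,0) value=4
Op 2: inc R2 by 5 -> R2=(0,0,5) value=5
Op 3: merge R0<->R2 -> R0=(4,0,5) R2=(4,0,5)
Op 4: inc R0 by 5 -> R0=(9,0,5) value=14
Op 5: merge R2<->R0 -> R2=(9,0,5) R0=(9,0,5)
Op 6: inc R1 by 4 -> R1=(0,4,0) value=4
Op 7: inc R2 by 2 -> R2=(9,0,7) value=16
Op 8: merge R0<->R1 -> R0=(9,4,5) R1=(9,4,5)
Op 9: inc R2 by 5 -> R2=(9,0,12) value=21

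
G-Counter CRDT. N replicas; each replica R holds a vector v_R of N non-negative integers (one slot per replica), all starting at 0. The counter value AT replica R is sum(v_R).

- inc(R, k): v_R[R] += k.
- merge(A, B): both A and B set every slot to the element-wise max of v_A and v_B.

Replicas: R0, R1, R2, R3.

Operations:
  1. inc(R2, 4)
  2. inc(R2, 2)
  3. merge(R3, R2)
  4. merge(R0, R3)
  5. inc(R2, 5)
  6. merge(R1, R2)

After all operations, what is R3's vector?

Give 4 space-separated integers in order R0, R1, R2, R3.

Answer: 0 0 6 0

Derivation:
Op 1: inc R2 by 4 -> R2=(0,0,4,0) value=4
Op 2: inc R2 by 2 -> R2=(0,0,6,0) value=6
Op 3: merge R3<->R2 -> R3=(0,0,6,0) R2=(0,0,6,0)
Op 4: merge R0<->R3 -> R0=(0,0,6,0) R3=(0,0,6,0)
Op 5: inc R2 by 5 -> R2=(0,0,11,0) value=11
Op 6: merge R1<->R2 -> R1=(0,0,11,0) R2=(0,0,11,0)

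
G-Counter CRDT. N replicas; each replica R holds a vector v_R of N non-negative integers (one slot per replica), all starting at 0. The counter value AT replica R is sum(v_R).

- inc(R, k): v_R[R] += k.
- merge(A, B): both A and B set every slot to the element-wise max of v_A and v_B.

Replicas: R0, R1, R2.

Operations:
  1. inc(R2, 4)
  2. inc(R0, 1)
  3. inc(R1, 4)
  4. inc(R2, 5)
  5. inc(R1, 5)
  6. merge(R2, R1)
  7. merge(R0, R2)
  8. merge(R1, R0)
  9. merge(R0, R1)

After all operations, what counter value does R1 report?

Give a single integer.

Op 1: inc R2 by 4 -> R2=(0,0,4) value=4
Op 2: inc R0 by 1 -> R0=(1,0,0) value=1
Op 3: inc R1 by 4 -> R1=(0,4,0) value=4
Op 4: inc R2 by 5 -> R2=(0,0,9) value=9
Op 5: inc R1 by 5 -> R1=(0,9,0) value=9
Op 6: merge R2<->R1 -> R2=(0,9,9) R1=(0,9,9)
Op 7: merge R0<->R2 -> R0=(1,9,9) R2=(1,9,9)
Op 8: merge R1<->R0 -> R1=(1,9,9) R0=(1,9,9)
Op 9: merge R0<->R1 -> R0=(1,9,9) R1=(1,9,9)

Answer: 19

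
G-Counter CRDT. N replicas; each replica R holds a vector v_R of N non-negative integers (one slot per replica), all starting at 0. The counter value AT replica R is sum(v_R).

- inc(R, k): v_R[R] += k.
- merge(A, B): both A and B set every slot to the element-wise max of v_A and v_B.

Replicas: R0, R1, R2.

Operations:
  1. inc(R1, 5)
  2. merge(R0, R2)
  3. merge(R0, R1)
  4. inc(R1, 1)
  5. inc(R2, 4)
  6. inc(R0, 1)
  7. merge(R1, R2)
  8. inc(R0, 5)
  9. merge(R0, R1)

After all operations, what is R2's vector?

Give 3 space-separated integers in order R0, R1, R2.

Answer: 0 6 4

Derivation:
Op 1: inc R1 by 5 -> R1=(0,5,0) value=5
Op 2: merge R0<->R2 -> R0=(0,0,0) R2=(0,0,0)
Op 3: merge R0<->R1 -> R0=(0,5,0) R1=(0,5,0)
Op 4: inc R1 by 1 -> R1=(0,6,0) value=6
Op 5: inc R2 by 4 -> R2=(0,0,4) value=4
Op 6: inc R0 by 1 -> R0=(1,5,0) value=6
Op 7: merge R1<->R2 -> R1=(0,6,4) R2=(0,6,4)
Op 8: inc R0 by 5 -> R0=(6,5,0) value=11
Op 9: merge R0<->R1 -> R0=(6,6,4) R1=(6,6,4)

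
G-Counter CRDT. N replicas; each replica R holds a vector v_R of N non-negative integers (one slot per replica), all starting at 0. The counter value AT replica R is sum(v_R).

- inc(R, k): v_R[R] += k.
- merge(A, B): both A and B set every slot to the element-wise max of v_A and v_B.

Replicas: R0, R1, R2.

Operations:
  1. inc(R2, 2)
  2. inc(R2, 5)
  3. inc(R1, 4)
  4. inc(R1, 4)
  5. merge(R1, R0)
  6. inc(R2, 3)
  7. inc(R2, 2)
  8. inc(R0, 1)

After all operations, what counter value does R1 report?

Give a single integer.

Op 1: inc R2 by 2 -> R2=(0,0,2) value=2
Op 2: inc R2 by 5 -> R2=(0,0,7) value=7
Op 3: inc R1 by 4 -> R1=(0,4,0) value=4
Op 4: inc R1 by 4 -> R1=(0,8,0) value=8
Op 5: merge R1<->R0 -> R1=(0,8,0) R0=(0,8,0)
Op 6: inc R2 by 3 -> R2=(0,0,10) value=10
Op 7: inc R2 by 2 -> R2=(0,0,12) value=12
Op 8: inc R0 by 1 -> R0=(1,8,0) value=9

Answer: 8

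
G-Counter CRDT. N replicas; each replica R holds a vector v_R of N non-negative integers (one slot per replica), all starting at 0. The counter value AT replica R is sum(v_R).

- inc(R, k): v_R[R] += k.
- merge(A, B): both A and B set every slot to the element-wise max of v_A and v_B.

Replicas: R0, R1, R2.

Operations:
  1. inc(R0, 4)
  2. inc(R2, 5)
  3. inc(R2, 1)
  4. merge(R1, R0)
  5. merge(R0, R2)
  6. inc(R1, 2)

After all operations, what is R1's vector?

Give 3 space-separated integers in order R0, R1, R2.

Op 1: inc R0 by 4 -> R0=(4,0,0) value=4
Op 2: inc R2 by 5 -> R2=(0,0,5) value=5
Op 3: inc R2 by 1 -> R2=(0,0,6) value=6
Op 4: merge R1<->R0 -> R1=(4,0,0) R0=(4,0,0)
Op 5: merge R0<->R2 -> R0=(4,0,6) R2=(4,0,6)
Op 6: inc R1 by 2 -> R1=(4,2,0) value=6

Answer: 4 2 0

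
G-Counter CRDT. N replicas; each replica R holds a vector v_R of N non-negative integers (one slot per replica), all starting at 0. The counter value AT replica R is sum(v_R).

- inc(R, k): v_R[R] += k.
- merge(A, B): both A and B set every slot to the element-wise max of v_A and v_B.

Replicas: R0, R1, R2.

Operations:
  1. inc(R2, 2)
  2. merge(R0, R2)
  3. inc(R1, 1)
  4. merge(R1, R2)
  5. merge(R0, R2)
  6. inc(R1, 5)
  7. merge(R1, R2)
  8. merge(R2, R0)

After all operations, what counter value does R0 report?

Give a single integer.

Answer: 8

Derivation:
Op 1: inc R2 by 2 -> R2=(0,0,2) value=2
Op 2: merge R0<->R2 -> R0=(0,0,2) R2=(0,0,2)
Op 3: inc R1 by 1 -> R1=(0,1,0) value=1
Op 4: merge R1<->R2 -> R1=(0,1,2) R2=(0,1,2)
Op 5: merge R0<->R2 -> R0=(0,1,2) R2=(0,1,2)
Op 6: inc R1 by 5 -> R1=(0,6,2) value=8
Op 7: merge R1<->R2 -> R1=(0,6,2) R2=(0,6,2)
Op 8: merge R2<->R0 -> R2=(0,6,2) R0=(0,6,2)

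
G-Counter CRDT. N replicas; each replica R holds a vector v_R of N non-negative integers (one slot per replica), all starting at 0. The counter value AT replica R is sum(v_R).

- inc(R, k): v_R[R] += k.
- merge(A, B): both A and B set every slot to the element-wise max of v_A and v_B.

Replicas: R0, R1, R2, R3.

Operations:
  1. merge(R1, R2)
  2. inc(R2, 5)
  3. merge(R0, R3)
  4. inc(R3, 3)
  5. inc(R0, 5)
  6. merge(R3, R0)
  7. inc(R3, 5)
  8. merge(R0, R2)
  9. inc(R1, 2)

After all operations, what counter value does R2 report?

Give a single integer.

Op 1: merge R1<->R2 -> R1=(0,0,0,0) R2=(0,0,0,0)
Op 2: inc R2 by 5 -> R2=(0,0,5,0) value=5
Op 3: merge R0<->R3 -> R0=(0,0,0,0) R3=(0,0,0,0)
Op 4: inc R3 by 3 -> R3=(0,0,0,3) value=3
Op 5: inc R0 by 5 -> R0=(5,0,0,0) value=5
Op 6: merge R3<->R0 -> R3=(5,0,0,3) R0=(5,0,0,3)
Op 7: inc R3 by 5 -> R3=(5,0,0,8) value=13
Op 8: merge R0<->R2 -> R0=(5,0,5,3) R2=(5,0,5,3)
Op 9: inc R1 by 2 -> R1=(0,2,0,0) value=2

Answer: 13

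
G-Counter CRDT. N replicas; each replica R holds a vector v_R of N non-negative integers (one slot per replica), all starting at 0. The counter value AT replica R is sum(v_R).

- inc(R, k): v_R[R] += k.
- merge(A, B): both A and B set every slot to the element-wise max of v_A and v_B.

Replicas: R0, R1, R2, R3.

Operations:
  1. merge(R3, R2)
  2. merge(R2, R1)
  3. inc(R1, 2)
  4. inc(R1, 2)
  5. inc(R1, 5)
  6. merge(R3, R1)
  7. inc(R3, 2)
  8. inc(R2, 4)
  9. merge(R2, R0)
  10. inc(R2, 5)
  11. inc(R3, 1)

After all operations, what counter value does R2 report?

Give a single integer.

Answer: 9

Derivation:
Op 1: merge R3<->R2 -> R3=(0,0,0,0) R2=(0,0,0,0)
Op 2: merge R2<->R1 -> R2=(0,0,0,0) R1=(0,0,0,0)
Op 3: inc R1 by 2 -> R1=(0,2,0,0) value=2
Op 4: inc R1 by 2 -> R1=(0,4,0,0) value=4
Op 5: inc R1 by 5 -> R1=(0,9,0,0) value=9
Op 6: merge R3<->R1 -> R3=(0,9,0,0) R1=(0,9,0,0)
Op 7: inc R3 by 2 -> R3=(0,9,0,2) value=11
Op 8: inc R2 by 4 -> R2=(0,0,4,0) value=4
Op 9: merge R2<->R0 -> R2=(0,0,4,0) R0=(0,0,4,0)
Op 10: inc R2 by 5 -> R2=(0,0,9,0) value=9
Op 11: inc R3 by 1 -> R3=(0,9,0,3) value=12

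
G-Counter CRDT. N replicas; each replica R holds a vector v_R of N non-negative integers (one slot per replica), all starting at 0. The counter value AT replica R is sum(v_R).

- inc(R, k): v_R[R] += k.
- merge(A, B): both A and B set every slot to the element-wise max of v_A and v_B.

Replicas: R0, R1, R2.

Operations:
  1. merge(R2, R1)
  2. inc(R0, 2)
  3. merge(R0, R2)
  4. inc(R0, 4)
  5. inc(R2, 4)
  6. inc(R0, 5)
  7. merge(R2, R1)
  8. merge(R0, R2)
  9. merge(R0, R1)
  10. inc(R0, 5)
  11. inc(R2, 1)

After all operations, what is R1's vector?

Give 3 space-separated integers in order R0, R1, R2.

Op 1: merge R2<->R1 -> R2=(0,0,0) R1=(0,0,0)
Op 2: inc R0 by 2 -> R0=(2,0,0) value=2
Op 3: merge R0<->R2 -> R0=(2,0,0) R2=(2,0,0)
Op 4: inc R0 by 4 -> R0=(6,0,0) value=6
Op 5: inc R2 by 4 -> R2=(2,0,4) value=6
Op 6: inc R0 by 5 -> R0=(11,0,0) value=11
Op 7: merge R2<->R1 -> R2=(2,0,4) R1=(2,0,4)
Op 8: merge R0<->R2 -> R0=(11,0,4) R2=(11,0,4)
Op 9: merge R0<->R1 -> R0=(11,0,4) R1=(11,0,4)
Op 10: inc R0 by 5 -> R0=(16,0,4) value=20
Op 11: inc R2 by 1 -> R2=(11,0,5) value=16

Answer: 11 0 4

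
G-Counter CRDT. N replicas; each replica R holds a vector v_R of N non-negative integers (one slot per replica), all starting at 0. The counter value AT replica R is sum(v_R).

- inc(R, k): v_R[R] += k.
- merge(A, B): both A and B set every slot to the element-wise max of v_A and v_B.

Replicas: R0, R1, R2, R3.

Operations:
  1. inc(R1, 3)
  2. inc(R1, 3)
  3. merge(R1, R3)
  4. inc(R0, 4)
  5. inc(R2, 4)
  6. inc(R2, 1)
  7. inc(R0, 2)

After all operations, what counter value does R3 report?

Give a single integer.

Op 1: inc R1 by 3 -> R1=(0,3,0,0) value=3
Op 2: inc R1 by 3 -> R1=(0,6,0,0) value=6
Op 3: merge R1<->R3 -> R1=(0,6,0,0) R3=(0,6,0,0)
Op 4: inc R0 by 4 -> R0=(4,0,0,0) value=4
Op 5: inc R2 by 4 -> R2=(0,0,4,0) value=4
Op 6: inc R2 by 1 -> R2=(0,0,5,0) value=5
Op 7: inc R0 by 2 -> R0=(6,0,0,0) value=6

Answer: 6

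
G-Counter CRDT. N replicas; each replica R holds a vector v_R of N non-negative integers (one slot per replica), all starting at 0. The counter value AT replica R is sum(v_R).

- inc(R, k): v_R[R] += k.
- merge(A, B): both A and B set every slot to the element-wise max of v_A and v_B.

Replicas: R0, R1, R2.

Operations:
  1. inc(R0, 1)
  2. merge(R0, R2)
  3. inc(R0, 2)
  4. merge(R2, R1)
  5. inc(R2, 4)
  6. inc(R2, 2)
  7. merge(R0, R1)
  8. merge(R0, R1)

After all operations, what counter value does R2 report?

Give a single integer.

Op 1: inc R0 by 1 -> R0=(1,0,0) value=1
Op 2: merge R0<->R2 -> R0=(1,0,0) R2=(1,0,0)
Op 3: inc R0 by 2 -> R0=(3,0,0) value=3
Op 4: merge R2<->R1 -> R2=(1,0,0) R1=(1,0,0)
Op 5: inc R2 by 4 -> R2=(1,0,4) value=5
Op 6: inc R2 by 2 -> R2=(1,0,6) value=7
Op 7: merge R0<->R1 -> R0=(3,0,0) R1=(3,0,0)
Op 8: merge R0<->R1 -> R0=(3,0,0) R1=(3,0,0)

Answer: 7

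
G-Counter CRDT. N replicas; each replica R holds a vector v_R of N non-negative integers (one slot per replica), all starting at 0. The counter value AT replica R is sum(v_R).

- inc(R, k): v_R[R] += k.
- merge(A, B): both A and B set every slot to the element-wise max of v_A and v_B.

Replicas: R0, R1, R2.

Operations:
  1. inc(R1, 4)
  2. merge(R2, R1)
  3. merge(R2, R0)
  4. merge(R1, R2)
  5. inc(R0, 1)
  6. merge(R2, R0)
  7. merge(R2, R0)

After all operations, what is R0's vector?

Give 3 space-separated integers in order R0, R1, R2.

Op 1: inc R1 by 4 -> R1=(0,4,0) value=4
Op 2: merge R2<->R1 -> R2=(0,4,0) R1=(0,4,0)
Op 3: merge R2<->R0 -> R2=(0,4,0) R0=(0,4,0)
Op 4: merge R1<->R2 -> R1=(0,4,0) R2=(0,4,0)
Op 5: inc R0 by 1 -> R0=(1,4,0) value=5
Op 6: merge R2<->R0 -> R2=(1,4,0) R0=(1,4,0)
Op 7: merge R2<->R0 -> R2=(1,4,0) R0=(1,4,0)

Answer: 1 4 0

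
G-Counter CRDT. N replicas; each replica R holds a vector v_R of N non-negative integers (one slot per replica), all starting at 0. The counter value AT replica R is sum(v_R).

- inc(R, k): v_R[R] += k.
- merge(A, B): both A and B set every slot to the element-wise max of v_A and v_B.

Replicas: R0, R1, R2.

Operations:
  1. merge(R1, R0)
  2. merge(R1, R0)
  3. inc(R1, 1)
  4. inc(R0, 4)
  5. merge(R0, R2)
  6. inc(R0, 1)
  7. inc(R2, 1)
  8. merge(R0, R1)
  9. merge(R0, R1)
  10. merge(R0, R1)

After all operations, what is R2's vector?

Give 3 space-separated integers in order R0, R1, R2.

Op 1: merge R1<->R0 -> R1=(0,0,0) R0=(0,0,0)
Op 2: merge R1<->R0 -> R1=(0,0,0) R0=(0,0,0)
Op 3: inc R1 by 1 -> R1=(0,1,0) value=1
Op 4: inc R0 by 4 -> R0=(4,0,0) value=4
Op 5: merge R0<->R2 -> R0=(4,0,0) R2=(4,0,0)
Op 6: inc R0 by 1 -> R0=(5,0,0) value=5
Op 7: inc R2 by 1 -> R2=(4,0,1) value=5
Op 8: merge R0<->R1 -> R0=(5,1,0) R1=(5,1,0)
Op 9: merge R0<->R1 -> R0=(5,1,0) R1=(5,1,0)
Op 10: merge R0<->R1 -> R0=(5,1,0) R1=(5,1,0)

Answer: 4 0 1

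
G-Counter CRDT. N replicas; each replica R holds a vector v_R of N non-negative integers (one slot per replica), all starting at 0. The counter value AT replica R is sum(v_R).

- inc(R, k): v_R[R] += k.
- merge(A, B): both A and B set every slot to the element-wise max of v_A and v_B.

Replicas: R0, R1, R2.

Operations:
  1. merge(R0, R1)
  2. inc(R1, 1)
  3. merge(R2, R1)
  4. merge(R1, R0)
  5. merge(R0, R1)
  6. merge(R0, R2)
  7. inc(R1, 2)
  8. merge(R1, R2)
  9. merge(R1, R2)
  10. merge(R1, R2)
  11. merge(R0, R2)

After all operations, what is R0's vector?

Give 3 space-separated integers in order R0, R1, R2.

Answer: 0 3 0

Derivation:
Op 1: merge R0<->R1 -> R0=(0,0,0) R1=(0,0,0)
Op 2: inc R1 by 1 -> R1=(0,1,0) value=1
Op 3: merge R2<->R1 -> R2=(0,1,0) R1=(0,1,0)
Op 4: merge R1<->R0 -> R1=(0,1,0) R0=(0,1,0)
Op 5: merge R0<->R1 -> R0=(0,1,0) R1=(0,1,0)
Op 6: merge R0<->R2 -> R0=(0,1,0) R2=(0,1,0)
Op 7: inc R1 by 2 -> R1=(0,3,0) value=3
Op 8: merge R1<->R2 -> R1=(0,3,0) R2=(0,3,0)
Op 9: merge R1<->R2 -> R1=(0,3,0) R2=(0,3,0)
Op 10: merge R1<->R2 -> R1=(0,3,0) R2=(0,3,0)
Op 11: merge R0<->R2 -> R0=(0,3,0) R2=(0,3,0)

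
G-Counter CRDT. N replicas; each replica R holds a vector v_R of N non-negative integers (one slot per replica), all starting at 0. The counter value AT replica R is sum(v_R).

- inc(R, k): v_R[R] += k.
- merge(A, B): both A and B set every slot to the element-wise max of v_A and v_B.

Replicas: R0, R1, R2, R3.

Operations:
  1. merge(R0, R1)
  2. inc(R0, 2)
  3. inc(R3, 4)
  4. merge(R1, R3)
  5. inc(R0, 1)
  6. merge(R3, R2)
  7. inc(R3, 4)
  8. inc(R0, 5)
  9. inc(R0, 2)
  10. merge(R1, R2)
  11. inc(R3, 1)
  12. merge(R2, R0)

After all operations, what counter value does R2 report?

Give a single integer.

Op 1: merge R0<->R1 -> R0=(0,0,0,0) R1=(0,0,0,0)
Op 2: inc R0 by 2 -> R0=(2,0,0,0) value=2
Op 3: inc R3 by 4 -> R3=(0,0,0,4) value=4
Op 4: merge R1<->R3 -> R1=(0,0,0,4) R3=(0,0,0,4)
Op 5: inc R0 by 1 -> R0=(3,0,0,0) value=3
Op 6: merge R3<->R2 -> R3=(0,0,0,4) R2=(0,0,0,4)
Op 7: inc R3 by 4 -> R3=(0,0,0,8) value=8
Op 8: inc R0 by 5 -> R0=(8,0,0,0) value=8
Op 9: inc R0 by 2 -> R0=(10,0,0,0) value=10
Op 10: merge R1<->R2 -> R1=(0,0,0,4) R2=(0,0,0,4)
Op 11: inc R3 by 1 -> R3=(0,0,0,9) value=9
Op 12: merge R2<->R0 -> R2=(10,0,0,4) R0=(10,0,0,4)

Answer: 14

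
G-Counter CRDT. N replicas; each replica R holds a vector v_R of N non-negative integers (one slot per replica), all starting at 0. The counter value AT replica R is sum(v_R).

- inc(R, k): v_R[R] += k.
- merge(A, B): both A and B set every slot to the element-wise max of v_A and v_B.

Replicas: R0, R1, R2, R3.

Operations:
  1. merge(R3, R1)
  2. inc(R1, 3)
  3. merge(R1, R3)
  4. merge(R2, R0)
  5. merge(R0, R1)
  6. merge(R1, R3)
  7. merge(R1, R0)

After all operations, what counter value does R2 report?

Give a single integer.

Op 1: merge R3<->R1 -> R3=(0,0,0,0) R1=(0,0,0,0)
Op 2: inc R1 by 3 -> R1=(0,3,0,0) value=3
Op 3: merge R1<->R3 -> R1=(0,3,0,0) R3=(0,3,0,0)
Op 4: merge R2<->R0 -> R2=(0,0,0,0) R0=(0,0,0,0)
Op 5: merge R0<->R1 -> R0=(0,3,0,0) R1=(0,3,0,0)
Op 6: merge R1<->R3 -> R1=(0,3,0,0) R3=(0,3,0,0)
Op 7: merge R1<->R0 -> R1=(0,3,0,0) R0=(0,3,0,0)

Answer: 0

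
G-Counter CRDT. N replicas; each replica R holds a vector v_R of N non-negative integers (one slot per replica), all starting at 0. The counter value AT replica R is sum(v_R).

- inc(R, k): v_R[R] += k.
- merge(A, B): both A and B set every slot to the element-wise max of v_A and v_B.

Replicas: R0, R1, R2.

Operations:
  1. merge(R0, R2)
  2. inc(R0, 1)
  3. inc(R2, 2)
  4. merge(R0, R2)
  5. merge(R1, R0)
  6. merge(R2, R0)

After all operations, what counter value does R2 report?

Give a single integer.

Op 1: merge R0<->R2 -> R0=(0,0,0) R2=(0,0,0)
Op 2: inc R0 by 1 -> R0=(1,0,0) value=1
Op 3: inc R2 by 2 -> R2=(0,0,2) value=2
Op 4: merge R0<->R2 -> R0=(1,0,2) R2=(1,0,2)
Op 5: merge R1<->R0 -> R1=(1,0,2) R0=(1,0,2)
Op 6: merge R2<->R0 -> R2=(1,0,2) R0=(1,0,2)

Answer: 3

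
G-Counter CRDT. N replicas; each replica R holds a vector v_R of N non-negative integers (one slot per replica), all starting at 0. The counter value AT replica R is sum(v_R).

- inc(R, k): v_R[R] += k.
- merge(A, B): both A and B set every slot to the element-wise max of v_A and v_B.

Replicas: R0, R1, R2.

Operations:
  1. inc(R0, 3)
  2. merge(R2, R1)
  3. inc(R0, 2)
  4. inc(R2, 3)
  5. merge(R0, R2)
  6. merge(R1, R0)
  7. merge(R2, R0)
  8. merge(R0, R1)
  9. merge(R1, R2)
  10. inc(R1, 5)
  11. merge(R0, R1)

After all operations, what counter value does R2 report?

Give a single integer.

Op 1: inc R0 by 3 -> R0=(3,0,0) value=3
Op 2: merge R2<->R1 -> R2=(0,0,0) R1=(0,0,0)
Op 3: inc R0 by 2 -> R0=(5,0,0) value=5
Op 4: inc R2 by 3 -> R2=(0,0,3) value=3
Op 5: merge R0<->R2 -> R0=(5,0,3) R2=(5,0,3)
Op 6: merge R1<->R0 -> R1=(5,0,3) R0=(5,0,3)
Op 7: merge R2<->R0 -> R2=(5,0,3) R0=(5,0,3)
Op 8: merge R0<->R1 -> R0=(5,0,3) R1=(5,0,3)
Op 9: merge R1<->R2 -> R1=(5,0,3) R2=(5,0,3)
Op 10: inc R1 by 5 -> R1=(5,5,3) value=13
Op 11: merge R0<->R1 -> R0=(5,5,3) R1=(5,5,3)

Answer: 8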